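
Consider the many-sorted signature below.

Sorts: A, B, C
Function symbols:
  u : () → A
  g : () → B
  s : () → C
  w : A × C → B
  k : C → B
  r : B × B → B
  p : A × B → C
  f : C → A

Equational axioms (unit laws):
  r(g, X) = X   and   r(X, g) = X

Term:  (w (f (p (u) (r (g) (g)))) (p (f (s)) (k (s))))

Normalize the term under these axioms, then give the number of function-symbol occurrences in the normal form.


size = 10

1. (w (f (p (u) (r (g) (g)))) (p (f (s)) (k (s))))  →  (w (f (p (u) (g))) (p (f (s)) (k (s))))
normal form: (w (f (p (u) (g))) (p (f (s)) (k (s))))


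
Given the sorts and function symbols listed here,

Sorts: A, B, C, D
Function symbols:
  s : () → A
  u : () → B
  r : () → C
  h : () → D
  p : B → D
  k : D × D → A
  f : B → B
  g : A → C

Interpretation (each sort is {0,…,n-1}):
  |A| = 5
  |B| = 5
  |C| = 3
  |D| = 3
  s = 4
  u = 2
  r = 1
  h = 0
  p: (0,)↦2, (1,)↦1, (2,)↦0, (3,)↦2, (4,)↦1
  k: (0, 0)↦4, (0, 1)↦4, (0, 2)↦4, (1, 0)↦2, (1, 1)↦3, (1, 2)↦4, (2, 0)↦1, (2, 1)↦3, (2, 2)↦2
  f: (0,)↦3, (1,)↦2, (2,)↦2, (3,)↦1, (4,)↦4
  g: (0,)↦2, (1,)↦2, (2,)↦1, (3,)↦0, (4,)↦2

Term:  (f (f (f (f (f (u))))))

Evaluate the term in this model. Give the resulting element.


value = 2

  u = 2
  (f (u)) = f(2,) = 2
  (f (f (u))) = f(2,) = 2
  (f (f (f (u)))) = f(2,) = 2
  (f (f (f (f (u))))) = f(2,) = 2
  (f (f (f (f (f (u)))))) = f(2,) = 2


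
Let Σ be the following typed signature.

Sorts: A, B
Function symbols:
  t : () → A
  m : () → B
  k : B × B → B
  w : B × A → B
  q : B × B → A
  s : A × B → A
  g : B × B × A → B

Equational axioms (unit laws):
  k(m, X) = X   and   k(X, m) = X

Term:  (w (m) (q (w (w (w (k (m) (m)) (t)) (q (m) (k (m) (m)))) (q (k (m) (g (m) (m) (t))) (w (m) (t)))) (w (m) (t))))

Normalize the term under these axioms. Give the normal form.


1. (w (m) (q (w (w (w (k (m) (m)) (t)) (q (m) (k (m) (m)))) (q (k (m) (g (m) (m) (t))) (w (m) (t)))) (w (m) (t))))  →  (w (m) (q (w (w (w (m) (t)) (q (m) (k (m) (m)))) (q (k (m) (g (m) (m) (t))) (w (m) (t)))) (w (m) (t))))
2. (w (m) (q (w (w (w (m) (t)) (q (m) (k (m) (m)))) (q (k (m) (g (m) (m) (t))) (w (m) (t)))) (w (m) (t))))  →  (w (m) (q (w (w (w (m) (t)) (q (m) (m))) (q (k (m) (g (m) (m) (t))) (w (m) (t)))) (w (m) (t))))
3. (w (m) (q (w (w (w (m) (t)) (q (m) (m))) (q (k (m) (g (m) (m) (t))) (w (m) (t)))) (w (m) (t))))  →  (w (m) (q (w (w (w (m) (t)) (q (m) (m))) (q (g (m) (m) (t)) (w (m) (t)))) (w (m) (t))))

normal form = (w (m) (q (w (w (w (m) (t)) (q (m) (m))) (q (g (m) (m) (t)) (w (m) (t)))) (w (m) (t))))


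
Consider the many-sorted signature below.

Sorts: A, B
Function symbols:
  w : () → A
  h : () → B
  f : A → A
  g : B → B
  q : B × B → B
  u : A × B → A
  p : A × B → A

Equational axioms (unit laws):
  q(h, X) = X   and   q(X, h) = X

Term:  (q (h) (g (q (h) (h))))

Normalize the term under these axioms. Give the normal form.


1. (q (h) (g (q (h) (h))))  →  (g (q (h) (h)))
2. (g (q (h) (h)))  →  (g (h))

normal form = (g (h))


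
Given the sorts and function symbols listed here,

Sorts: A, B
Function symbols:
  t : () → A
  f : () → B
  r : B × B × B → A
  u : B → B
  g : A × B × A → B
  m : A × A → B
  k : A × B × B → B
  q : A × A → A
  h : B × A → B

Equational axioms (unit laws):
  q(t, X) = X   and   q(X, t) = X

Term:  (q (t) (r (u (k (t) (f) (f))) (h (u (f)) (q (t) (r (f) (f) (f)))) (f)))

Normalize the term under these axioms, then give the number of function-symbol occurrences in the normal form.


1. (q (t) (r (u (k (t) (f) (f))) (h (u (f)) (q (t) (r (f) (f) (f)))) (f)))  →  (r (u (k (t) (f) (f))) (h (u (f)) (q (t) (r (f) (f) (f)))) (f))
2. (r (u (k (t) (f) (f))) (h (u (f)) (q (t) (r (f) (f) (f)))) (f))  →  (r (u (k (t) (f) (f))) (h (u (f)) (r (f) (f) (f))) (f))
normal form: (r (u (k (t) (f) (f))) (h (u (f)) (r (f) (f) (f))) (f))

size = 14


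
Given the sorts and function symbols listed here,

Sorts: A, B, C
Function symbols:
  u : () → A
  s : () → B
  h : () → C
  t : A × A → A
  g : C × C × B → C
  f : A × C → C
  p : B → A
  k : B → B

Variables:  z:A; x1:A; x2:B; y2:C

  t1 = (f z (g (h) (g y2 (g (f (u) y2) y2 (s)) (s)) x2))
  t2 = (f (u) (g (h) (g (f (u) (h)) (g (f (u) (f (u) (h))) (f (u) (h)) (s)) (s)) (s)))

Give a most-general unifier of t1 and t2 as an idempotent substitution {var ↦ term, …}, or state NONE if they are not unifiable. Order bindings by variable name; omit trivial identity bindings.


{x2 ↦ (s), y2 ↦ (f (u) (h)), z ↦ (u)}


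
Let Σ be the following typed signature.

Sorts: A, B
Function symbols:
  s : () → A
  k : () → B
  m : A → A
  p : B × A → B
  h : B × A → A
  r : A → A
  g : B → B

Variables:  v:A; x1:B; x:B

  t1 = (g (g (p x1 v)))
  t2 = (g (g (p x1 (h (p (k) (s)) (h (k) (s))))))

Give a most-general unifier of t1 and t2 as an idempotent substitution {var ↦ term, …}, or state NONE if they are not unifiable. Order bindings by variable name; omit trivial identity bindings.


{v ↦ (h (p (k) (s)) (h (k) (s)))}


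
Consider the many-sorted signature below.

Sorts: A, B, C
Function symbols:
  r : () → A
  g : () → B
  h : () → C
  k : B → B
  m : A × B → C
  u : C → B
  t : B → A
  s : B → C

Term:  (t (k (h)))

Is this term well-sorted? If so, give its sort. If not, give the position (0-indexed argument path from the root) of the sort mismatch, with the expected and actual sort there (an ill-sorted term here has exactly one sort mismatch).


ill-sorted at position [0, 0]: expected B, got C

    (h) : C
  (k (h)) : ✗ arg 0 at [0, 0] has sort C, expected B


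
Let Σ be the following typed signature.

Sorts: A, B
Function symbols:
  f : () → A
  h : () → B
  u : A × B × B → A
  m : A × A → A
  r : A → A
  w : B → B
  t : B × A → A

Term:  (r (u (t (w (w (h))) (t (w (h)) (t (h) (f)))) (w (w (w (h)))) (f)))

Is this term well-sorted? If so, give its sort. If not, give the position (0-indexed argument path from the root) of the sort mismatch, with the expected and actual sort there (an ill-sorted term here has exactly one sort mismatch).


          (h) : B
        (w (h)) : B
      (w (w (h))) : B
          (h) : B
        (w (h)) : B
          (h) : B
          (f) : A
        (t (h) (f)) : A
      (t (w (h)) (t (h) (f))) : A
    (t (w (w (h))) (t (w (h)) (t (h) (f)))) : A
          (h) : B
        (w (h)) : B
      (w (w (h))) : B
    (w (w (w (h)))) : B
    (f) : A
  (u (t (w (w (h))) (t (w (h)) (t (h) (f)))) (w (w (w (h)))) (f)) : ✗ arg 2 at [0, 2] has sort A, expected B

ill-sorted at position [0, 2]: expected B, got A


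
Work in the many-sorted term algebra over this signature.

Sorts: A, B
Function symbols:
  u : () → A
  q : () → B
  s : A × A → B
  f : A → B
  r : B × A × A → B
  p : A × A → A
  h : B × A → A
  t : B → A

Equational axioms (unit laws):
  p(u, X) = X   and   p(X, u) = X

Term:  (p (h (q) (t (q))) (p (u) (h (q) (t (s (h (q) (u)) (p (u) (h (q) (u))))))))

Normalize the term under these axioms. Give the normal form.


1. (p (h (q) (t (q))) (p (u) (h (q) (t (s (h (q) (u)) (p (u) (h (q) (u))))))))  →  (p (h (q) (t (q))) (h (q) (t (s (h (q) (u)) (p (u) (h (q) (u)))))))
2. (p (h (q) (t (q))) (h (q) (t (s (h (q) (u)) (p (u) (h (q) (u)))))))  →  (p (h (q) (t (q))) (h (q) (t (s (h (q) (u)) (h (q) (u))))))

normal form = (p (h (q) (t (q))) (h (q) (t (s (h (q) (u)) (h (q) (u))))))


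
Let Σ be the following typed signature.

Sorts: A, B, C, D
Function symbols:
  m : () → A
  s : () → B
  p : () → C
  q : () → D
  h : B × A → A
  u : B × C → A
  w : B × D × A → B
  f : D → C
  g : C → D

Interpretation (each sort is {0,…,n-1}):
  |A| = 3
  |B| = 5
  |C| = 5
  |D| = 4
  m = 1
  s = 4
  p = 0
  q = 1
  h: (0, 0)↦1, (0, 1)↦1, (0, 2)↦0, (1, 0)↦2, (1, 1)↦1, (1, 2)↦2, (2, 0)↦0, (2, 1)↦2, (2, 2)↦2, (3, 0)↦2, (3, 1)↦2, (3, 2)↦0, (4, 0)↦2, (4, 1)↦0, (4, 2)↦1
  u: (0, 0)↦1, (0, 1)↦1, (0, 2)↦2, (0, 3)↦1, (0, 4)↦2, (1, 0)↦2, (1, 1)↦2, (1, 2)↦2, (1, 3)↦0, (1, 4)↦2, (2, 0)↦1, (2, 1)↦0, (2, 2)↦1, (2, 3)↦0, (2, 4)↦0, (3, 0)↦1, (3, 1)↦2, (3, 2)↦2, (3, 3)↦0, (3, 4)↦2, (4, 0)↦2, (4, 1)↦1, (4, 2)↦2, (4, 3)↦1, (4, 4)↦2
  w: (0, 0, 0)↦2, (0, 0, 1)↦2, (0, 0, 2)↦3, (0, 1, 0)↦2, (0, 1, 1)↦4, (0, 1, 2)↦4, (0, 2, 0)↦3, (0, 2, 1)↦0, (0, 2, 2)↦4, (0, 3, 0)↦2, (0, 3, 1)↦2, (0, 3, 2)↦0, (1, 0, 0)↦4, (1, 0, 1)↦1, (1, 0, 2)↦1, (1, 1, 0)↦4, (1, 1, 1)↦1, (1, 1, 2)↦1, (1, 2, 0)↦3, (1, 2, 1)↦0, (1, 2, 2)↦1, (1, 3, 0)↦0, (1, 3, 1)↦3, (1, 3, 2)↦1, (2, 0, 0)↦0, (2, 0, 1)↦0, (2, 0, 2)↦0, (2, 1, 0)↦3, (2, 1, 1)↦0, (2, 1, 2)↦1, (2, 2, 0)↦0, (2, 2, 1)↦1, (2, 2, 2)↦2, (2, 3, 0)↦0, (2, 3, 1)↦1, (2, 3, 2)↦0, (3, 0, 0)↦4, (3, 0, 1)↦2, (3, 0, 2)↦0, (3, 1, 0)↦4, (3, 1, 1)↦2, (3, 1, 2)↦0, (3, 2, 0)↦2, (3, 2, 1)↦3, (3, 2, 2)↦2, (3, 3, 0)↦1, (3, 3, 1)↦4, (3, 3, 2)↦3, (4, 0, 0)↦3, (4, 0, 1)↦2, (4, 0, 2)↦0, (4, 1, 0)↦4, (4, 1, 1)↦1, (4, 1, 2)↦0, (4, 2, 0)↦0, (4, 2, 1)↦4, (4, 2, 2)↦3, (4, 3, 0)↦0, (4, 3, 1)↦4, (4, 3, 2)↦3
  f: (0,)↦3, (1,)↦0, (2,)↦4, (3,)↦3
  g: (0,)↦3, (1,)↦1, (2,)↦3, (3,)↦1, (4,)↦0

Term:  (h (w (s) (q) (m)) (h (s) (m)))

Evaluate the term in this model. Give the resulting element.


value = 2

  s = 4
  q = 1
  m = 1
  (w (s) (q) (m)) = w(4, 1, 1) = 1
  s = 4
  m = 1
  (h (s) (m)) = h(4, 1) = 0
  (h (w (s) (q) (m)) (h (s) (m))) = h(1, 0) = 2


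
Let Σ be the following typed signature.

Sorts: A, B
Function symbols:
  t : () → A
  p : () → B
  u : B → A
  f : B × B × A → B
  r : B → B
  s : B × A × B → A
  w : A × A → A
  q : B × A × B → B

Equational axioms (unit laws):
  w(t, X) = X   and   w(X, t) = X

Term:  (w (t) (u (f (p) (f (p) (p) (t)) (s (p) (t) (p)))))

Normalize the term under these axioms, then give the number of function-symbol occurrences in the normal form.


1. (w (t) (u (f (p) (f (p) (p) (t)) (s (p) (t) (p)))))  →  (u (f (p) (f (p) (p) (t)) (s (p) (t) (p))))
normal form: (u (f (p) (f (p) (p) (t)) (s (p) (t) (p))))

size = 11


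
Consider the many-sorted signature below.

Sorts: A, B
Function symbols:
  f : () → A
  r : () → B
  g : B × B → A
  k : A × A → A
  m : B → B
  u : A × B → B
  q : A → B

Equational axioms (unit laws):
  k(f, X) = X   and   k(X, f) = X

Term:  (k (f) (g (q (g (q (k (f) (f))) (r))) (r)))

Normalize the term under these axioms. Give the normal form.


normal form = (g (q (g (q (f)) (r))) (r))

1. (k (f) (g (q (g (q (k (f) (f))) (r))) (r)))  →  (g (q (g (q (k (f) (f))) (r))) (r))
2. (g (q (g (q (k (f) (f))) (r))) (r))  →  (g (q (g (q (f)) (r))) (r))


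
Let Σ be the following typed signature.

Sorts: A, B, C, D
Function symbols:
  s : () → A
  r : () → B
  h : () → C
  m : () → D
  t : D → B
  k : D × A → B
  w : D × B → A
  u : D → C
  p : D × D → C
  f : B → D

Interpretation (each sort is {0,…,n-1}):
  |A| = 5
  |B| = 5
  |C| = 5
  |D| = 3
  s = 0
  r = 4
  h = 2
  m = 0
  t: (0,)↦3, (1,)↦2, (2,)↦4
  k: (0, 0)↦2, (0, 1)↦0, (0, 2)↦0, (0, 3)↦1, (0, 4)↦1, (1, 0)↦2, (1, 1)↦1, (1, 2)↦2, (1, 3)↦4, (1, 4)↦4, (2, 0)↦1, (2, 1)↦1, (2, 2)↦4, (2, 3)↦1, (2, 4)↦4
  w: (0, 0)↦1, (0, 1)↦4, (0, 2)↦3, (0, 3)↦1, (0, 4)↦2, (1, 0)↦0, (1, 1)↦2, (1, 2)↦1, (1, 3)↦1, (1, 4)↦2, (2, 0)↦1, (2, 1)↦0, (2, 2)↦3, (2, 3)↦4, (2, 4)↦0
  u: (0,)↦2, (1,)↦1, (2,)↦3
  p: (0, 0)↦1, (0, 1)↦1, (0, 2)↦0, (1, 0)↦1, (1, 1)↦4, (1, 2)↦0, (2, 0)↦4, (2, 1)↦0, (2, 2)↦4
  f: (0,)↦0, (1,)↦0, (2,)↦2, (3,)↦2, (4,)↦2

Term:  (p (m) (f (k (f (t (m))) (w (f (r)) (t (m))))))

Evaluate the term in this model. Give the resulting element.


value = 0

  m = 0
  m = 0
  (t (m)) = t(0,) = 3
  (f (t (m))) = f(3,) = 2
  r = 4
  (f (r)) = f(4,) = 2
  m = 0
  (t (m)) = t(0,) = 3
  (w (f (r)) (t (m))) = w(2, 3) = 4
  (k (f (t (m))) (w (f (r)) (t (m)))) = k(2, 4) = 4
  (f (k (f (t (m))) (w (f (r)) (t (m))))) = f(4,) = 2
  (p (m) (f (k (f (t (m))) (w (f (r)) (t (m)))))) = p(0, 2) = 0


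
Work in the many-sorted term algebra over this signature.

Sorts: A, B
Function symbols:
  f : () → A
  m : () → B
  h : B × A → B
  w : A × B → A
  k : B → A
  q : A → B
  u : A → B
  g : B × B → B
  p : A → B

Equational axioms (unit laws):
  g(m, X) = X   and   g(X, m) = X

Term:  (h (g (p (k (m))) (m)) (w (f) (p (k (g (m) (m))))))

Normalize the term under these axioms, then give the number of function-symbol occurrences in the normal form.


1. (h (g (p (k (m))) (m)) (w (f) (p (k (g (m) (m))))))  →  (h (p (k (m))) (w (f) (p (k (g (m) (m))))))
2. (h (p (k (m))) (w (f) (p (k (g (m) (m))))))  →  (h (p (k (m))) (w (f) (p (k (m)))))
normal form: (h (p (k (m))) (w (f) (p (k (m)))))

size = 9


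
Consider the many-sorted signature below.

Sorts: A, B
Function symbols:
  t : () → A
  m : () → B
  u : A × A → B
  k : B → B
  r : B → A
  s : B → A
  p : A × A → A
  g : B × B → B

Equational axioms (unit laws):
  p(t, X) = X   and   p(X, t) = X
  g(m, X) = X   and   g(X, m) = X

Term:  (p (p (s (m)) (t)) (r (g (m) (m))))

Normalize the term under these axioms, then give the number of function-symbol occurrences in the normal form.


size = 5

1. (p (p (s (m)) (t)) (r (g (m) (m))))  →  (p (s (m)) (r (g (m) (m))))
2. (p (s (m)) (r (g (m) (m))))  →  (p (s (m)) (r (m)))
normal form: (p (s (m)) (r (m)))


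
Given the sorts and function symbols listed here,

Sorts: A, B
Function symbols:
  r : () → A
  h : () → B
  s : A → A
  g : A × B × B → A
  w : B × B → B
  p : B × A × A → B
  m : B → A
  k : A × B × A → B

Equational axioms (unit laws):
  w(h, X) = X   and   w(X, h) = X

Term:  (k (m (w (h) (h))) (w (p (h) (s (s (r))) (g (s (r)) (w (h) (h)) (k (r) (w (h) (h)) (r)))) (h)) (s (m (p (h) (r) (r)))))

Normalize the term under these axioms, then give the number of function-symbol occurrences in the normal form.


1. (k (m (w (h) (h))) (w (p (h) (s (s (r))) (g (s (r)) (w (h) (h)) (k (r) (w (h) (h)) (r)))) (h)) (s (m (p (h) (r) (r)))))  →  (k (m (h)) (w (p (h) (s (s (r))) (g (s (r)) (w (h) (h)) (k (r) (w (h) (h)) (r)))) (h)) (s (m (p (h) (r) (r)))))
2. (k (m (h)) (w (p (h) (s (s (r))) (g (s (r)) (w (h) (h)) (k (r) (w (h) (h)) (r)))) (h)) (s (m (p (h) (r) (r)))))  →  (k (m (h)) (p (h) (s (s (r))) (g (s (r)) (w (h) (h)) (k (r) (w (h) (h)) (r)))) (s (m (p (h) (r) (r)))))
3. (k (m (h)) (p (h) (s (s (r))) (g (s (r)) (w (h) (h)) (k (r) (w (h) (h)) (r)))) (s (m (p (h) (r) (r)))))  →  (k (m (h)) (p (h) (s (s (r))) (g (s (r)) (h) (k (r) (w (h) (h)) (r)))) (s (m (p (h) (r) (r)))))
4. (k (m (h)) (p (h) (s (s (r))) (g (s (r)) (h) (k (r) (w (h) (h)) (r)))) (s (m (p (h) (r) (r)))))  →  (k (m (h)) (p (h) (s (s (r))) (g (s (r)) (h) (k (r) (h) (r)))) (s (m (p (h) (r) (r)))))
normal form: (k (m (h)) (p (h) (s (s (r))) (g (s (r)) (h) (k (r) (h) (r)))) (s (m (p (h) (r) (r)))))

size = 22


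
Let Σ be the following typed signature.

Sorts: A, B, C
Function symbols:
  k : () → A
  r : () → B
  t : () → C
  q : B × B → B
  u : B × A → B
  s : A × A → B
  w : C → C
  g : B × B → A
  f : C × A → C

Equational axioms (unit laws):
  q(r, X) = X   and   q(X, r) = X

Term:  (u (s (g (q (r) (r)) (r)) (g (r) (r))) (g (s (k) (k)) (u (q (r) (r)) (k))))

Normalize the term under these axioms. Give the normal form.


normal form = (u (s (g (r) (r)) (g (r) (r))) (g (s (k) (k)) (u (r) (k))))

1. (u (s (g (q (r) (r)) (r)) (g (r) (r))) (g (s (k) (k)) (u (q (r) (r)) (k))))  →  (u (s (g (r) (r)) (g (r) (r))) (g (s (k) (k)) (u (q (r) (r)) (k))))
2. (u (s (g (r) (r)) (g (r) (r))) (g (s (k) (k)) (u (q (r) (r)) (k))))  →  (u (s (g (r) (r)) (g (r) (r))) (g (s (k) (k)) (u (r) (k))))


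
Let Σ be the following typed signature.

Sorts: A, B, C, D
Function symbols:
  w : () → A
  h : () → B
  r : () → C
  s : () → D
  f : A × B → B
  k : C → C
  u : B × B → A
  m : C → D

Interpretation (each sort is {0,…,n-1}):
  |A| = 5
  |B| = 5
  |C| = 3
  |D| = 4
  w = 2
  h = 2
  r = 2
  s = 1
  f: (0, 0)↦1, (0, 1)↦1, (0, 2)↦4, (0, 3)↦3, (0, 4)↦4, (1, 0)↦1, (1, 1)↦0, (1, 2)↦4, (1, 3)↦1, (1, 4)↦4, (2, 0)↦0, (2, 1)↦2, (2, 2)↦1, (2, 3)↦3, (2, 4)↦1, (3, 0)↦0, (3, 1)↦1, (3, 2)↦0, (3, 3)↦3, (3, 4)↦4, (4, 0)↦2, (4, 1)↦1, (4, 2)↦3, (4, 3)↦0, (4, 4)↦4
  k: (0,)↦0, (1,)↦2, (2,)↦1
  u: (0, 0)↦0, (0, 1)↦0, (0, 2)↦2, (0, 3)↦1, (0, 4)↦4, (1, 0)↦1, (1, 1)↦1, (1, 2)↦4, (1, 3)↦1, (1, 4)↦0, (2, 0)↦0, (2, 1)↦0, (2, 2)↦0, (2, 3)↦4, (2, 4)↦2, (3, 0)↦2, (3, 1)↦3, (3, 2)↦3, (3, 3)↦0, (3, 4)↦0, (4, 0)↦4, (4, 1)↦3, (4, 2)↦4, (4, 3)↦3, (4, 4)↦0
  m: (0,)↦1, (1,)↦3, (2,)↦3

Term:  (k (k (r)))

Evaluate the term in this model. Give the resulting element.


value = 2

  r = 2
  (k (r)) = k(2,) = 1
  (k (k (r))) = k(1,) = 2


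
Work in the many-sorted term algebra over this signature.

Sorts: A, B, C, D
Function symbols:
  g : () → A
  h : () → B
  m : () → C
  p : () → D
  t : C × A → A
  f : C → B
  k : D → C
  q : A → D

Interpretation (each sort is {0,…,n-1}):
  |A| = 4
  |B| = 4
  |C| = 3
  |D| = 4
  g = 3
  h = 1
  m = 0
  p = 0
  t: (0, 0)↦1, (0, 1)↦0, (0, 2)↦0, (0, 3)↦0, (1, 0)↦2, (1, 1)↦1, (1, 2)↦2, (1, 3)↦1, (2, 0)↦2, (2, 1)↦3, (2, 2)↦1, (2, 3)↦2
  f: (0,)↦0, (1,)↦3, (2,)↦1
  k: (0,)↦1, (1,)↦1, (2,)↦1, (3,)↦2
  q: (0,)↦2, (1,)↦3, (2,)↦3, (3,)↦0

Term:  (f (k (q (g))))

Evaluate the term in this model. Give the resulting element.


  g = 3
  (q (g)) = q(3,) = 0
  (k (q (g))) = k(0,) = 1
  (f (k (q (g)))) = f(1,) = 3

value = 3


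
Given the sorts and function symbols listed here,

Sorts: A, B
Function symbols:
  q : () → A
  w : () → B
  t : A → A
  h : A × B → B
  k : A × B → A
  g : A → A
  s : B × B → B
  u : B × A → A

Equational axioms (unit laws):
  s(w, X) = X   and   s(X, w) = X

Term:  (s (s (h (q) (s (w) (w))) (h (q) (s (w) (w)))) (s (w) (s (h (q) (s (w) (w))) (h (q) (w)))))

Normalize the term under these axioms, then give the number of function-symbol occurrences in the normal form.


size = 15

1. (s (s (h (q) (s (w) (w))) (h (q) (s (w) (w)))) (s (w) (s (h (q) (s (w) (w))) (h (q) (w)))))  →  (s (s (h (q) (w)) (h (q) (s (w) (w)))) (s (w) (s (h (q) (s (w) (w))) (h (q) (w)))))
2. (s (s (h (q) (w)) (h (q) (s (w) (w)))) (s (w) (s (h (q) (s (w) (w))) (h (q) (w)))))  →  (s (s (h (q) (w)) (h (q) (w))) (s (w) (s (h (q) (s (w) (w))) (h (q) (w)))))
3. (s (s (h (q) (w)) (h (q) (w))) (s (w) (s (h (q) (s (w) (w))) (h (q) (w)))))  →  (s (s (h (q) (w)) (h (q) (w))) (s (h (q) (s (w) (w))) (h (q) (w))))
4. (s (s (h (q) (w)) (h (q) (w))) (s (h (q) (s (w) (w))) (h (q) (w))))  →  (s (s (h (q) (w)) (h (q) (w))) (s (h (q) (w)) (h (q) (w))))
normal form: (s (s (h (q) (w)) (h (q) (w))) (s (h (q) (w)) (h (q) (w))))


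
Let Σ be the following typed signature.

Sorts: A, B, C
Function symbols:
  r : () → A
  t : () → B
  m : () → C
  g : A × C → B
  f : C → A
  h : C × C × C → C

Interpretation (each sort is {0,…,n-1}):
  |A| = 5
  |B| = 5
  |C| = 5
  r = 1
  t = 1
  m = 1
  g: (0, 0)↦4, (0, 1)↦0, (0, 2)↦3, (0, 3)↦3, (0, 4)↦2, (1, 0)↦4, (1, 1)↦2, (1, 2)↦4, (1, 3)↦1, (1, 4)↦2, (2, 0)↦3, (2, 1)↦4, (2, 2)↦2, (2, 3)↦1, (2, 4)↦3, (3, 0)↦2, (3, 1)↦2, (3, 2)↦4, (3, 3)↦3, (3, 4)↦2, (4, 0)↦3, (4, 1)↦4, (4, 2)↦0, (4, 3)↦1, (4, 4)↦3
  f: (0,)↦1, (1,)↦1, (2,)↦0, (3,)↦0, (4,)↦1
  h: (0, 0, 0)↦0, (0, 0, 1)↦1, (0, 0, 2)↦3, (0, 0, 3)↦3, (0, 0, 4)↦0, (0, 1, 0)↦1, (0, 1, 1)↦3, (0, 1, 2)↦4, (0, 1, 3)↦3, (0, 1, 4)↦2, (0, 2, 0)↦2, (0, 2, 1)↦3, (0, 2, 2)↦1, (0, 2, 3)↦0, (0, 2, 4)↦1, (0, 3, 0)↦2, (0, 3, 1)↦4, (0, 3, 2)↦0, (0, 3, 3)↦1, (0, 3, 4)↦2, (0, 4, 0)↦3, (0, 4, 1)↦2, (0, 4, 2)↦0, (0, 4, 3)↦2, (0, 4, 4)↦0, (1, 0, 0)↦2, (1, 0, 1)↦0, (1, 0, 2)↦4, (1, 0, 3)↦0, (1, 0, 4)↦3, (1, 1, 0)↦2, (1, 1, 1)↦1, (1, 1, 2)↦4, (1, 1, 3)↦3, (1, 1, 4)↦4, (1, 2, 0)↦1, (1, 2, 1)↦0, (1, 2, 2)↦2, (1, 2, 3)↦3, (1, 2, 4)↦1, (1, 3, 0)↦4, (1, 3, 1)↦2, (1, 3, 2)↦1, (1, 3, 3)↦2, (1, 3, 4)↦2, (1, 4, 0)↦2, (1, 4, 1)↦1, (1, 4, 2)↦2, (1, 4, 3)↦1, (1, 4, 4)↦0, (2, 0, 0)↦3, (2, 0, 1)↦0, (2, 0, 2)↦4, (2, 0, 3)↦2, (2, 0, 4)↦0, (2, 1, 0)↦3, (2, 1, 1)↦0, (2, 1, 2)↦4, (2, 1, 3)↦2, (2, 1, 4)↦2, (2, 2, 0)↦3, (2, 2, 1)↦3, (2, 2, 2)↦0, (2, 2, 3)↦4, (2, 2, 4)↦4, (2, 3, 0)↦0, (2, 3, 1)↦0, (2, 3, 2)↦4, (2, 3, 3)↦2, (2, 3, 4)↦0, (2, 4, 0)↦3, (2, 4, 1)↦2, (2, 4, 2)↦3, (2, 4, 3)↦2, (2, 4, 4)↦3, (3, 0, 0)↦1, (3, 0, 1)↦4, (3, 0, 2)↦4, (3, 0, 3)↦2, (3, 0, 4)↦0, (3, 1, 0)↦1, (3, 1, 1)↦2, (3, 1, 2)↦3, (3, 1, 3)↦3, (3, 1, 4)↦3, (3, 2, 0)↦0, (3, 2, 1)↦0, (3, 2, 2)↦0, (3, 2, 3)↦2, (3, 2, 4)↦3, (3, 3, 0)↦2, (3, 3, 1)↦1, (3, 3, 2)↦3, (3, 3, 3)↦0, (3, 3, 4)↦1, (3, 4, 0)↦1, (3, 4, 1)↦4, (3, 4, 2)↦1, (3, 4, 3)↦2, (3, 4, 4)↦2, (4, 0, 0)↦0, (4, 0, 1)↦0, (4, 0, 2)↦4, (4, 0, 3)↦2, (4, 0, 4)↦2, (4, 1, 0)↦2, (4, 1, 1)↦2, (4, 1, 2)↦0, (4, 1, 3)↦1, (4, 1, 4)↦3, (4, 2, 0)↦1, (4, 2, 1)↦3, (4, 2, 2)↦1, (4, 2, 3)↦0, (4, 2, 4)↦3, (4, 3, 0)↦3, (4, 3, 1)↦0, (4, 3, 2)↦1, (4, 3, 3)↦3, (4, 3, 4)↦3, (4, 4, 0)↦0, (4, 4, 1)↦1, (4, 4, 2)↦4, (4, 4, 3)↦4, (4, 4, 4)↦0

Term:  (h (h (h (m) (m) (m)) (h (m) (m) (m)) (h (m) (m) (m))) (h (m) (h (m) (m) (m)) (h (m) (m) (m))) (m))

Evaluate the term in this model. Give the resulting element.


  m = 1
  m = 1
  m = 1
  (h (m) (m) (m)) = h(1, 1, 1) = 1
  m = 1
  m = 1
  m = 1
  (h (m) (m) (m)) = h(1, 1, 1) = 1
  m = 1
  m = 1
  m = 1
  (h (m) (m) (m)) = h(1, 1, 1) = 1
  (h (h (m) (m) (m)) (h (m) (m) (m)) (h (m) (m) (m))) = h(1, 1, 1) = 1
  m = 1
  m = 1
  m = 1
  m = 1
  (h (m) (m) (m)) = h(1, 1, 1) = 1
  m = 1
  m = 1
  m = 1
  (h (m) (m) (m)) = h(1, 1, 1) = 1
  (h (m) (h (m) (m) (m)) (h (m) (m) (m))) = h(1, 1, 1) = 1
  m = 1
  (h (h (h (m) (m) (m)) (h (m) (m) (m)) (h (m) (m) (m))) (h (m) (h (m) (m) (m)) (h (m) (m) (m))) (m)) = h(1, 1, 1) = 1

value = 1


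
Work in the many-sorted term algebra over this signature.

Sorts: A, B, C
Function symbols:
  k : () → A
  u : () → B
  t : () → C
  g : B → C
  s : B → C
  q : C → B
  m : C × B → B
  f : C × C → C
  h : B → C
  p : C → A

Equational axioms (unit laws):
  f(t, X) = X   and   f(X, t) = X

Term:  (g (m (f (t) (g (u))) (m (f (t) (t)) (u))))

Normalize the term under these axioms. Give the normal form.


normal form = (g (m (g (u)) (m (t) (u))))

1. (g (m (f (t) (g (u))) (m (f (t) (t)) (u))))  →  (g (m (g (u)) (m (f (t) (t)) (u))))
2. (g (m (g (u)) (m (f (t) (t)) (u))))  →  (g (m (g (u)) (m (t) (u))))


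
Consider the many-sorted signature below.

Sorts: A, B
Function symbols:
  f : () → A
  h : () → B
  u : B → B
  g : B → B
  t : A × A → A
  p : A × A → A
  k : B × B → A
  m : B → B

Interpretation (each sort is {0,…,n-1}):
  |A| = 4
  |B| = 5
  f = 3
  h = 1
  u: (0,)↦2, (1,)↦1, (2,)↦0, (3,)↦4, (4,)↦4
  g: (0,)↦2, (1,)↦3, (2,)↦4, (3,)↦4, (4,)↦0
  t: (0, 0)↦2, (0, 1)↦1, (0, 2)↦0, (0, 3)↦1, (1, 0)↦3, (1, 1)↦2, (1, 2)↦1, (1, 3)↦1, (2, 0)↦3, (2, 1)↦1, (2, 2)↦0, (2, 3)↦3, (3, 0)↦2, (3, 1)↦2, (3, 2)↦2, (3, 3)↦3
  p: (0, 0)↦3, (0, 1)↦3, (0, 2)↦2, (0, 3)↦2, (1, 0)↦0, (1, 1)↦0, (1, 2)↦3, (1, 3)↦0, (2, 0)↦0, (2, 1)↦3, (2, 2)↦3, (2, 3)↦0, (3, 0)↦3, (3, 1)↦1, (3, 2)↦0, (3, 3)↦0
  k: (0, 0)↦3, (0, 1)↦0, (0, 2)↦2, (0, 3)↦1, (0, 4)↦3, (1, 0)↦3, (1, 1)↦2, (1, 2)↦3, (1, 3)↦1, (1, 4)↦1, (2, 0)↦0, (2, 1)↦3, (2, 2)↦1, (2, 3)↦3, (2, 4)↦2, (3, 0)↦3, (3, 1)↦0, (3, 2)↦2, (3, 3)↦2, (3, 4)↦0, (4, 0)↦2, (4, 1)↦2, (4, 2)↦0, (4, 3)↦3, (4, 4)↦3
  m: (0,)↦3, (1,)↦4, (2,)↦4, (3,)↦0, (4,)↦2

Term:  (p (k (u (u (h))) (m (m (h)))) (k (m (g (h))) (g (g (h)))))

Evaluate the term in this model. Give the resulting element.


  h = 1
  (u (h)) = u(1,) = 1
  (u (u (h))) = u(1,) = 1
  h = 1
  (m (h)) = m(1,) = 4
  (m (m (h))) = m(4,) = 2
  (k (u (u (h))) (m (m (h)))) = k(1, 2) = 3
  h = 1
  (g (h)) = g(1,) = 3
  (m (g (h))) = m(3,) = 0
  h = 1
  (g (h)) = g(1,) = 3
  (g (g (h))) = g(3,) = 4
  (k (m (g (h))) (g (g (h)))) = k(0, 4) = 3
  (p (k (u (u (h))) (m (m (h)))) (k (m (g (h))) (g (g (h))))) = p(3, 3) = 0

value = 0


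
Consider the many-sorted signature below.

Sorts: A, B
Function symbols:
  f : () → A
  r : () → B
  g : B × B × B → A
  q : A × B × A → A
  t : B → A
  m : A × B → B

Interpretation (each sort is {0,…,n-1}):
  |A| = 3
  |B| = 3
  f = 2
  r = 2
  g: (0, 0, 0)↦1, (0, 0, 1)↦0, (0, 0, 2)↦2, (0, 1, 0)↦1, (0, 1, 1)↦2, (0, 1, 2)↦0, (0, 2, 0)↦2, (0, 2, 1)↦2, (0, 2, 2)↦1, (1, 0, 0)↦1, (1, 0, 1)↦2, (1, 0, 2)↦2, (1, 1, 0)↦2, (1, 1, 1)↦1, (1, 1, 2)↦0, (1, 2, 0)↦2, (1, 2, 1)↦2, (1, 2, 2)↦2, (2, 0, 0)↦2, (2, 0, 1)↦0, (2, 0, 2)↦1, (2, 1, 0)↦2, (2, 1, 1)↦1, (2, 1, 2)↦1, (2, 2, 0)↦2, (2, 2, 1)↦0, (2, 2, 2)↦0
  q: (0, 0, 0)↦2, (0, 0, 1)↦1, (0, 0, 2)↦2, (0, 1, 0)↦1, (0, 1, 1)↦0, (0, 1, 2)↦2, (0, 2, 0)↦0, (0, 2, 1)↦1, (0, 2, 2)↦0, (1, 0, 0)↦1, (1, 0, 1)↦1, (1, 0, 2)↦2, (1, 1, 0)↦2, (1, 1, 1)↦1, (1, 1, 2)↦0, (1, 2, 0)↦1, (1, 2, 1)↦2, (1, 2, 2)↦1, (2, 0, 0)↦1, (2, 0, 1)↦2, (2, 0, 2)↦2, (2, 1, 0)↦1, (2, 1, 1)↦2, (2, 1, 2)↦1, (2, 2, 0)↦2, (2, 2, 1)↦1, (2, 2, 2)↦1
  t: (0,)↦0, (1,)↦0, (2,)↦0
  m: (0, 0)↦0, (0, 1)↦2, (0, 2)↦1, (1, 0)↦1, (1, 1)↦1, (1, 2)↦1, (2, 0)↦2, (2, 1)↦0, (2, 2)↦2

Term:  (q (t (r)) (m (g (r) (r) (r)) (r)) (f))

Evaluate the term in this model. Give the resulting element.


  r = 2
  (t (r)) = t(2,) = 0
  r = 2
  r = 2
  r = 2
  (g (r) (r) (r)) = g(2, 2, 2) = 0
  r = 2
  (m (g (r) (r) (r)) (r)) = m(0, 2) = 1
  f = 2
  (q (t (r)) (m (g (r) (r) (r)) (r)) (f)) = q(0, 1, 2) = 2

value = 2


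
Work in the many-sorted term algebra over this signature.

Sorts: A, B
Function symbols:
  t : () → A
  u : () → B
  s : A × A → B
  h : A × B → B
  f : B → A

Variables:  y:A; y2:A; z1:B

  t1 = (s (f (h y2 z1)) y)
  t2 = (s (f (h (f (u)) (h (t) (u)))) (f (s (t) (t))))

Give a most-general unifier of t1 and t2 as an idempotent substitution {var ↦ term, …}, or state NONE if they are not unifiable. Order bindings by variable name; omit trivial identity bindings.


{y ↦ (f (s (t) (t))), y2 ↦ (f (u)), z1 ↦ (h (t) (u))}


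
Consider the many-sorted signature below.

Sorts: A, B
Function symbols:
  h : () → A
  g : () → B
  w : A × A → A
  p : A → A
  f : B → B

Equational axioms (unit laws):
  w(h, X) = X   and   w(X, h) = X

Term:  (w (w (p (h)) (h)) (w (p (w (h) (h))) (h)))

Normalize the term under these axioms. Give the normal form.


normal form = (w (p (h)) (p (h)))

1. (w (w (p (h)) (h)) (w (p (w (h) (h))) (h)))  →  (w (p (h)) (w (p (w (h) (h))) (h)))
2. (w (p (h)) (w (p (w (h) (h))) (h)))  →  (w (p (h)) (p (w (h) (h))))
3. (w (p (h)) (p (w (h) (h))))  →  (w (p (h)) (p (h)))


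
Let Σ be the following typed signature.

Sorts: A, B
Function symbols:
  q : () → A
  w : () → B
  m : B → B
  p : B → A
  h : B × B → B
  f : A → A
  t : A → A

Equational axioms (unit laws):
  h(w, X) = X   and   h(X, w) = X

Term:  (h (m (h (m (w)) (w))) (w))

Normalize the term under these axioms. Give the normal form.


1. (h (m (h (m (w)) (w))) (w))  →  (m (h (m (w)) (w)))
2. (m (h (m (w)) (w)))  →  (m (m (w)))

normal form = (m (m (w)))


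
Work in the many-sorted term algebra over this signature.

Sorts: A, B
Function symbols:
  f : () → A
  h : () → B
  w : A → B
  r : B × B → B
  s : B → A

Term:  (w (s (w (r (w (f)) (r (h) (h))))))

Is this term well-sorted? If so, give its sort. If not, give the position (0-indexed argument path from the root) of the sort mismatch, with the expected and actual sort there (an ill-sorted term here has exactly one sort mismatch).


          (f) : A
        (w (f)) : B
          (h) : B
          (h) : B
        (r (h) (h)) : B
      (r (w (f)) (r (h) (h))) : B
    (w (r (w (f)) (r (h) (h)))) : ✗ arg 0 at [0, 0, 0] has sort B, expected A

ill-sorted at position [0, 0, 0]: expected A, got B


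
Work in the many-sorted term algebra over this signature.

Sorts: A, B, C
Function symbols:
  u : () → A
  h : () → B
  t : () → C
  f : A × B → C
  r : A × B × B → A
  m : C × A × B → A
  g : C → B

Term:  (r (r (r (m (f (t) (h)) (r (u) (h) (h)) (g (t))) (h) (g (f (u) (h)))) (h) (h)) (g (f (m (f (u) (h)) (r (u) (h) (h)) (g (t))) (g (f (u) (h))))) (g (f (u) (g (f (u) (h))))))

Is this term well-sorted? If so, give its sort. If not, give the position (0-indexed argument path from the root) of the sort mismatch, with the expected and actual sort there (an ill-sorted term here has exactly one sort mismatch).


          (t) : C
          (h) : B
        (f (t) (h)) : ✗ arg 0 at [0, 0, 0, 0, 0] has sort C, expected A
          (u) : A
          (h) : B
          (h) : B
        (r (u) (h) (h)) : A
          (t) : C
        (g (t)) : B
      (h) : B
          (u) : A
          (h) : B
        (f (u) (h)) : C
      (g (f (u) (h))) : B
    (h) : B
    (h) : B
          (u) : A
          (h) : B
        (f (u) (h)) : C
          (u) : A
          (h) : B
          (h) : B
        (r (u) (h) (h)) : A
          (t) : C
        (g (t)) : B
      (m (f (u) (h)) (r (u) (h) (h)) (g (t))) : A
          (u) : A
          (h) : B
        (f (u) (h)) : C
      (g (f (u) (h))) : B
    (f (m (f (u) (h)) (r (u) (h) (h)) (g (t))) (g (f (u) (h)))) : C
  (g (f (m (f (u) (h)) (r (u) (h) (h)) (g (t))) (g (f (u) (h))))) : B
      (u) : A
          (u) : A
          (h) : B
        (f (u) (h)) : C
      (g (f (u) (h))) : B
    (f (u) (g (f (u) (h)))) : C
  (g (f (u) (g (f (u) (h))))) : B

ill-sorted at position [0, 0, 0, 0, 0]: expected A, got C


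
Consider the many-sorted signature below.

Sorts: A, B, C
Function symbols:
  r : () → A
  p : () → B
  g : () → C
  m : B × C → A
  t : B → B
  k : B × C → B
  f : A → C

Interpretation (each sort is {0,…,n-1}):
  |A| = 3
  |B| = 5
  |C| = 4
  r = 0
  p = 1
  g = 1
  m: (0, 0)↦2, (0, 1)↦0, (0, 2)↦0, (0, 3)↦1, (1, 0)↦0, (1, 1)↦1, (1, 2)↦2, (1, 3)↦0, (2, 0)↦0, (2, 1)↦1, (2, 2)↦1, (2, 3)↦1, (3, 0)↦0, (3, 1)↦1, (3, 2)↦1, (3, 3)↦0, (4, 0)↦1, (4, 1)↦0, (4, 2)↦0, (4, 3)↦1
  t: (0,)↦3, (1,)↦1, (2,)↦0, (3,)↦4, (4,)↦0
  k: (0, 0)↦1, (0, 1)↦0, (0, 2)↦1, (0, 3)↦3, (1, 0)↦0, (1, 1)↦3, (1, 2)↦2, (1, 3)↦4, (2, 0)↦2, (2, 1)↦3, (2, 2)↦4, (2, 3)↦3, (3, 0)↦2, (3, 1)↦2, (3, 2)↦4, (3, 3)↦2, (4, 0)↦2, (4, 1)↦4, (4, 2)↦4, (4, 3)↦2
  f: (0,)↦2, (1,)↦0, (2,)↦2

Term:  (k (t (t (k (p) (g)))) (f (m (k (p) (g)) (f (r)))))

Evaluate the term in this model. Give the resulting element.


value = 1

  p = 1
  g = 1
  (k (p) (g)) = k(1, 1) = 3
  (t (k (p) (g))) = t(3,) = 4
  (t (t (k (p) (g)))) = t(4,) = 0
  p = 1
  g = 1
  (k (p) (g)) = k(1, 1) = 3
  r = 0
  (f (r)) = f(0,) = 2
  (m (k (p) (g)) (f (r))) = m(3, 2) = 1
  (f (m (k (p) (g)) (f (r)))) = f(1,) = 0
  (k (t (t (k (p) (g)))) (f (m (k (p) (g)) (f (r))))) = k(0, 0) = 1


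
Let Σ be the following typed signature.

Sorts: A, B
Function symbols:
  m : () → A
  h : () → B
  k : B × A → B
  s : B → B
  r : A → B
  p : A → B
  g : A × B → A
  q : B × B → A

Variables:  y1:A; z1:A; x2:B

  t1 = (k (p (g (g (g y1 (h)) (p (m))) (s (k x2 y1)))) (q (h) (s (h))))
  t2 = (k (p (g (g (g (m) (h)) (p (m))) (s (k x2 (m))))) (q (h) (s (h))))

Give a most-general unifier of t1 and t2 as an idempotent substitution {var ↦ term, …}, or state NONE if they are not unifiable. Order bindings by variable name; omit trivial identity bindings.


{y1 ↦ (m)}


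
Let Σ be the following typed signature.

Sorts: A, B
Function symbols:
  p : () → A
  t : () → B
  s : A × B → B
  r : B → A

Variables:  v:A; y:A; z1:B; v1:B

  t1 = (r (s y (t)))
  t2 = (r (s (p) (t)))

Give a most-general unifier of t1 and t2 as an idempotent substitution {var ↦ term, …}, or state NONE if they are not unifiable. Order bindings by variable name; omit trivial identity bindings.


{y ↦ (p)}


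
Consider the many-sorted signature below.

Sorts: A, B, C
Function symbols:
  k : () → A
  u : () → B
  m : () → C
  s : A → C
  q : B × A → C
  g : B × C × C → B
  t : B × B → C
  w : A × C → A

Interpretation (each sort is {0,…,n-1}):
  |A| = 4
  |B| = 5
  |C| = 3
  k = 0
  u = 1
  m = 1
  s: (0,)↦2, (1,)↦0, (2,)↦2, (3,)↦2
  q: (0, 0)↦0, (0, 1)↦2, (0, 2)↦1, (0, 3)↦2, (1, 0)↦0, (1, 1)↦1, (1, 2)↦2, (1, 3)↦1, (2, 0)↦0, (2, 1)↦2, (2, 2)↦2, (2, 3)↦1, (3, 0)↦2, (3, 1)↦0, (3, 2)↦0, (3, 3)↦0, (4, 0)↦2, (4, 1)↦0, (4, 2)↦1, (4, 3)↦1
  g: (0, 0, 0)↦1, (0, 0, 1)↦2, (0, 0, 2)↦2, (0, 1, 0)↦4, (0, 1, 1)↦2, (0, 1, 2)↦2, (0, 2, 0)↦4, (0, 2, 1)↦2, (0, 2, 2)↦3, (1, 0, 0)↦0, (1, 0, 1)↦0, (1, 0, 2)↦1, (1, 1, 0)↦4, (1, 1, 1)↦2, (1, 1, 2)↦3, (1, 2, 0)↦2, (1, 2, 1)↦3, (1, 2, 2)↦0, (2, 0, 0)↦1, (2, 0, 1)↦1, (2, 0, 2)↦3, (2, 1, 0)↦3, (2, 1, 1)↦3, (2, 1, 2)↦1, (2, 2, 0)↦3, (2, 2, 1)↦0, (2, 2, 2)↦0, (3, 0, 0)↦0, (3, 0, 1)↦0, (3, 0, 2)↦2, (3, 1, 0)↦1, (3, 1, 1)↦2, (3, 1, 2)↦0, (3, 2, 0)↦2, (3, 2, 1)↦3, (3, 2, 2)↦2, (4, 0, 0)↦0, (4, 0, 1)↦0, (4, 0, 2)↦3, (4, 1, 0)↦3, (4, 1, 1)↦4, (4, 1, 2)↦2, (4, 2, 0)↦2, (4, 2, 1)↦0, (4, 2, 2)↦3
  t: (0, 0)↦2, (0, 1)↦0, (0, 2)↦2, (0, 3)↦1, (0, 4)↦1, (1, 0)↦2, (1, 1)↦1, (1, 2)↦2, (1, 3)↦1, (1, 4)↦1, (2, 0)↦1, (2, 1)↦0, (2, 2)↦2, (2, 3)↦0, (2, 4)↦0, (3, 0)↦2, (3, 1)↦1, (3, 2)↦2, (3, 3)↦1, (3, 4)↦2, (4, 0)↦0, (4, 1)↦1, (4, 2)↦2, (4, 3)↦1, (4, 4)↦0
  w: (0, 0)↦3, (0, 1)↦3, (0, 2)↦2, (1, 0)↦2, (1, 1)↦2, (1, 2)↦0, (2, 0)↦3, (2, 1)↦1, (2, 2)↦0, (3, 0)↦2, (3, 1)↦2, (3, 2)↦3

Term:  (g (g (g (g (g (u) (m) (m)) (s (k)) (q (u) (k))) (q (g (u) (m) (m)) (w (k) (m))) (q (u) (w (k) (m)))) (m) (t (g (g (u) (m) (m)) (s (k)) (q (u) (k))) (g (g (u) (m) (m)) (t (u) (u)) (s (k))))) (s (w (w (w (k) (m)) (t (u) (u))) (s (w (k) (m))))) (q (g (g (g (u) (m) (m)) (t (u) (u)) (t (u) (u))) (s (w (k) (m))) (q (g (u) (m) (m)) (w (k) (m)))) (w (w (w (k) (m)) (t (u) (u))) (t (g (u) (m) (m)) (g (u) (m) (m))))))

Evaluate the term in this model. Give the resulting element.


  u = 1
  m = 1
  m = 1
  (g (u) (m) (m)) = g(1, 1, 1) = 2
  k = 0
  (s (k)) = s(0,) = 2
  u = 1
  k = 0
  (q (u) (k)) = q(1, 0) = 0
  (g (g (u) (m) (m)) (s (k)) (q (u) (k))) = g(2, 2, 0) = 3
  u = 1
  m = 1
  m = 1
  (g (u) (m) (m)) = g(1, 1, 1) = 2
  k = 0
  m = 1
  (w (k) (m)) = w(0, 1) = 3
  (q (g (u) (m) (m)) (w (k) (m))) = q(2, 3) = 1
  u = 1
  k = 0
  m = 1
  (w (k) (m)) = w(0, 1) = 3
  (q (u) (w (k) (m))) = q(1, 3) = 1
  (g (g (g (u) (m) (m)) (s (k)) (q (u) (k))) (q (g (u) (m) (m)) (w (k) (m))) (q (u) (w (k) (m)))) = g(3, 1, 1) = 2
  m = 1
  u = 1
  m = 1
  m = 1
  (g (u) (m) (m)) = g(1, 1, 1) = 2
  k = 0
  (s (k)) = s(0,) = 2
  u = 1
  k = 0
  (q (u) (k)) = q(1, 0) = 0
  (g (g (u) (m) (m)) (s (k)) (q (u) (k))) = g(2, 2, 0) = 3
  u = 1
  m = 1
  m = 1
  (g (u) (m) (m)) = g(1, 1, 1) = 2
  u = 1
  u = 1
  (t (u) (u)) = t(1, 1) = 1
  k = 0
  (s (k)) = s(0,) = 2
  (g (g (u) (m) (m)) (t (u) (u)) (s (k))) = g(2, 1, 2) = 1
  (t (g (g (u) (m) (m)) (s (k)) (q (u) (k))) (g (g (u) (m) (m)) (t (u) (u)) (s (k)))) = t(3, 1) = 1
  (g (g (g (g (u) (m) (m)) (s (k)) (q (u) (k))) (q (g (u) (m) (m)) (w (k) (m))) (q (u) (w (k) (m)))) (m) (t (g (g (u) (m) (m)) (s (k)) (q (u) (k))) (g (g (u) (m) (m)) (t (u) (u)) (s (k))))) = g(2, 1, 1) = 3
  k = 0
  m = 1
  (w (k) (m)) = w(0, 1) = 3
  u = 1
  u = 1
  (t (u) (u)) = t(1, 1) = 1
  (w (w (k) (m)) (t (u) (u))) = w(3, 1) = 2
  k = 0
  m = 1
  (w (k) (m)) = w(0, 1) = 3
  (s (w (k) (m))) = s(3,) = 2
  (w (w (w (k) (m)) (t (u) (u))) (s (w (k) (m)))) = w(2, 2) = 0
  (s (w (w (w (k) (m)) (t (u) (u))) (s (w (k) (m))))) = s(0,) = 2
  u = 1
  m = 1
  m = 1
  (g (u) (m) (m)) = g(1, 1, 1) = 2
  u = 1
  u = 1
  (t (u) (u)) = t(1, 1) = 1
  u = 1
  u = 1
  (t (u) (u)) = t(1, 1) = 1
  (g (g (u) (m) (m)) (t (u) (u)) (t (u) (u))) = g(2, 1, 1) = 3
  k = 0
  m = 1
  (w (k) (m)) = w(0, 1) = 3
  (s (w (k) (m))) = s(3,) = 2
  u = 1
  m = 1
  m = 1
  (g (u) (m) (m)) = g(1, 1, 1) = 2
  k = 0
  m = 1
  (w (k) (m)) = w(0, 1) = 3
  (q (g (u) (m) (m)) (w (k) (m))) = q(2, 3) = 1
  (g (g (g (u) (m) (m)) (t (u) (u)) (t (u) (u))) (s (w (k) (m))) (q (g (u) (m) (m)) (w (k) (m)))) = g(3, 2, 1) = 3
  k = 0
  m = 1
  (w (k) (m)) = w(0, 1) = 3
  u = 1
  u = 1
  (t (u) (u)) = t(1, 1) = 1
  (w (w (k) (m)) (t (u) (u))) = w(3, 1) = 2
  u = 1
  m = 1
  m = 1
  (g (u) (m) (m)) = g(1, 1, 1) = 2
  u = 1
  m = 1
  m = 1
  (g (u) (m) (m)) = g(1, 1, 1) = 2
  (t (g (u) (m) (m)) (g (u) (m) (m))) = t(2, 2) = 2
  (w (w (w (k) (m)) (t (u) (u))) (t (g (u) (m) (m)) (g (u) (m) (m)))) = w(2, 2) = 0
  (q (g (g (g (u) (m) (m)) (t (u) (u)) (t (u) (u))) (s (w (k) (m))) (q (g (u) (m) (m)) (w (k) (m)))) (w (w (w (k) (m)) (t (u) (u))) (t (g (u) (m) (m)) (g (u) (m) (m))))) = q(3, 0) = 2
  (g (g (g (g (g (u) (m) (m)) (s (k)) (q (u) (k))) (q (g (u) (m) (m)) (w (k) (m))) (q (u) (w (k) (m)))) (m) (t (g (g (u) (m) (m)) (s (k)) (q (u) (k))) (g (g (u) (m) (m)) (t (u) (u)) (s (k))))) (s (w (w (w (k) (m)) (t (u) (u))) (s (w (k) (m))))) (q (g (g (g (u) (m) (m)) (t (u) (u)) (t (u) (u))) (s (w (k) (m))) (q (g (u) (m) (m)) (w (k) (m)))) (w (w (w (k) (m)) (t (u) (u))) (t (g (u) (m) (m)) (g (u) (m) (m)))))) = g(3, 2, 2) = 2

value = 2


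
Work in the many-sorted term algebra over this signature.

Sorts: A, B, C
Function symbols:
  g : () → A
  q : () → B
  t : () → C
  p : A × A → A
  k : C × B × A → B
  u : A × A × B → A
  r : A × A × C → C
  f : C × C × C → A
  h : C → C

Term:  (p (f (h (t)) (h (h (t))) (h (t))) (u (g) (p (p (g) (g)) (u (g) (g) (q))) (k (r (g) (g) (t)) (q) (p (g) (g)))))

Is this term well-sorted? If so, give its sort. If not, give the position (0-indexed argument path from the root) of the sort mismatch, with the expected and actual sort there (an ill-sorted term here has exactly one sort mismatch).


      (t) : C
    (h (t)) : C
        (t) : C
      (h (t)) : C
    (h (h (t))) : C
      (t) : C
    (h (t)) : C
  (f (h (t)) (h (h (t))) (h (t))) : A
    (g) : A
        (g) : A
        (g) : A
      (p (g) (g)) : A
        (g) : A
        (g) : A
        (q) : B
      (u (g) (g) (q)) : A
    (p (p (g) (g)) (u (g) (g) (q))) : A
        (g) : A
        (g) : A
        (t) : C
      (r (g) (g) (t)) : C
      (q) : B
        (g) : A
        (g) : A
      (p (g) (g)) : A
    (k (r (g) (g) (t)) (q) (p (g) (g))) : B
  (u (g) (p (p (g) (g)) (u (g) (g) (q))) (k (r (g) (g) (t)) (q) (p (g) (g)))) : A
(p (f (h (t)) (h (h (t))) (h (t))) (u (g) (p (p (g) (g)) (u (g) (g) (q))) (k (r (g) (g) (t)) (q) (p (g) (g))))) : A

well-sorted; sort = A


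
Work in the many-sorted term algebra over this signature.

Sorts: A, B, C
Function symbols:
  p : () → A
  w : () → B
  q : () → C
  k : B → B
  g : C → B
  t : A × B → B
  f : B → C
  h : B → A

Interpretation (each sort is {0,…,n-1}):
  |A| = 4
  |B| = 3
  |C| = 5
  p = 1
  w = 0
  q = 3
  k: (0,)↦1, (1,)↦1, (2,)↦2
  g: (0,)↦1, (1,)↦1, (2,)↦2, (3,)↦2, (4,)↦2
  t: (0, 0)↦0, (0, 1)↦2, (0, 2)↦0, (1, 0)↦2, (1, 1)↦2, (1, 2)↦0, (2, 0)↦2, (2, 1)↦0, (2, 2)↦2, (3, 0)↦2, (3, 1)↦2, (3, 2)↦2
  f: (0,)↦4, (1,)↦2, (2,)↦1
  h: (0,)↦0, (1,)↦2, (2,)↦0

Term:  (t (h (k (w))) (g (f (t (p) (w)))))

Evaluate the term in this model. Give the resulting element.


  w = 0
  (k (w)) = k(0,) = 1
  (h (k (w))) = h(1,) = 2
  p = 1
  w = 0
  (t (p) (w)) = t(1, 0) = 2
  (f (t (p) (w))) = f(2,) = 1
  (g (f (t (p) (w)))) = g(1,) = 1
  (t (h (k (w))) (g (f (t (p) (w))))) = t(2, 1) = 0

value = 0


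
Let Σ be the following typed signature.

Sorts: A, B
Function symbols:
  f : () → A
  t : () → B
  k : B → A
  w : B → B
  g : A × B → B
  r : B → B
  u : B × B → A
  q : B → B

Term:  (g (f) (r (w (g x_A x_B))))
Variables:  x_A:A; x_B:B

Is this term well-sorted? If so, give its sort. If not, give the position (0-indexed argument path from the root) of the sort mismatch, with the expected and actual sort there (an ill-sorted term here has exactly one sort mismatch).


well-sorted; sort = B

  (f) : A
        x_A : A
        x_B : B
      (g x_A x_B) : B
    (w (g x_A x_B)) : B
  (r (w (g x_A x_B))) : B
(g (f) (r (w (g x_A x_B)))) : B
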